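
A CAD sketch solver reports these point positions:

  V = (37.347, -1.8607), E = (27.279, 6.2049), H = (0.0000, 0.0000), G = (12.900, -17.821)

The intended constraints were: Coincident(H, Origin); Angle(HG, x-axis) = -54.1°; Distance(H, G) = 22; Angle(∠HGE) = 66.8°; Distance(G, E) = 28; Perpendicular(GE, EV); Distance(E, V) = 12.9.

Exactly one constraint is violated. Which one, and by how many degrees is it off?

Perpendicular(GE, EV) — off by 7.80°.

H = (0.00, 0.00) ✓; HG at -54.10° ✓; |HG| = 22.00 ✓; ∠HGE = 66.80° ✓; |GE| = 28.00 ✓; ∠(GE, EV) = 97.80° ✗; |EV| = 12.90 ✓.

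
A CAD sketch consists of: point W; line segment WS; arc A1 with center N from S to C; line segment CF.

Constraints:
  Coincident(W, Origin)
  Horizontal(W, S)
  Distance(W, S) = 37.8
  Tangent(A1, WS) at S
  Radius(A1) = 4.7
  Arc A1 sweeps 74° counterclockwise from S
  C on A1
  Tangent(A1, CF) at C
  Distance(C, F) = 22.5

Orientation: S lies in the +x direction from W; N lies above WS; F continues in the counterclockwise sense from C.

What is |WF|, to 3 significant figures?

54.6

W is at the origin; W and S share the same y with |WS| = 37.8 and S on the +x side, so S = (37.8, 0.00). The tangent condition forces NS to be normal to WS, so N = S + (0, 4.7) = (37.8, 4.70). On A1, S sits at bearing -90° from N; a 74° counterclockwise sweep puts C at bearing -16°, so C = N + 4.7·(cos -16°, sin -16°) = (42.3, 3.40). The tangent condition forces NC to be normal to CF, so CF runs along (−sin -16°, cos -16°); with |CF| = 22.5, F = (48.5, 25.0). Then |WF| = |F − W| = 54.6.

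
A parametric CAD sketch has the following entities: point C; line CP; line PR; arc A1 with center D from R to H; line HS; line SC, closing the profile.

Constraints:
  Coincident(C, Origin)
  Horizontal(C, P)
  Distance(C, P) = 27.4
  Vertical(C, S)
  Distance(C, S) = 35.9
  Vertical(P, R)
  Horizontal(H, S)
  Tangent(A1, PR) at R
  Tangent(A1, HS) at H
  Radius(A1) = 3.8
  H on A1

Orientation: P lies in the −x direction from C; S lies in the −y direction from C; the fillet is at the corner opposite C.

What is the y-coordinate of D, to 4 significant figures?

-32.10

C and S share the same x with |CS| = 35.9 and S on the −y side, so S = (0.000, -35.90). The virtual corner opposite C is at (-27.40, -35.90). The tangent condition forces DR to be normal to PR and since A1 is tangent to HS there, DH ⟂ HS, with radius 3.8, so the center D sits 3.8 in from both sides at D = (-23.60, -32.10). So D.y = -32.10.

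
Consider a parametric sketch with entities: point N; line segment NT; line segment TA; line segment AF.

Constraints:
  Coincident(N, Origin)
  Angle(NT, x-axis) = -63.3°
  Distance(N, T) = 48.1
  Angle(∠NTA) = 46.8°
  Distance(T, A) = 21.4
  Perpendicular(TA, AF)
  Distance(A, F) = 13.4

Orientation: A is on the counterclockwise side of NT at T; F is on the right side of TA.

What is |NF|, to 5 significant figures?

49.815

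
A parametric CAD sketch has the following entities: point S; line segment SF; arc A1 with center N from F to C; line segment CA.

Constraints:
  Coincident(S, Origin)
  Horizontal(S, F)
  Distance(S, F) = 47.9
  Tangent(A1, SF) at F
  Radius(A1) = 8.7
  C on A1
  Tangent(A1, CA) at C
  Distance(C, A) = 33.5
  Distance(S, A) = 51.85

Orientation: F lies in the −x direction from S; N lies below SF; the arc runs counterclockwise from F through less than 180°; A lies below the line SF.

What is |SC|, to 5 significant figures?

56.406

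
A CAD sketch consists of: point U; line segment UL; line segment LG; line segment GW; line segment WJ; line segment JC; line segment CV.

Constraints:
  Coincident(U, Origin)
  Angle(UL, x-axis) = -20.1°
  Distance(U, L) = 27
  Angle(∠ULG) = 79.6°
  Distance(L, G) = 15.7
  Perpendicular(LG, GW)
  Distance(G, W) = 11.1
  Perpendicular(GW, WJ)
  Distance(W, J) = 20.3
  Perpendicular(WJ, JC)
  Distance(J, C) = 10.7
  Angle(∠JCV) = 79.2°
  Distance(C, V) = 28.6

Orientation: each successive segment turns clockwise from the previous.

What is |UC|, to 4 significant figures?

27.82

U is at the origin; UL runs at -20.1° with length 27.0, so L = (25.36, -9.279). ∠ULG = 79.6° gives LG at -120.5° from the x-axis; with |LG| = 15.7, G = (17.39, -22.81). LG is perpendicular to GW, so GW runs at 149.5°; with |GW| = 11.1, W = (7.823, -17.17). GW ⟂ WJ, so WJ runs at 59.50°; with |WJ| = 20.3, J = (18.13, 0.3184). The perpendicularity gives JC at right angles to WJ, so JC runs at -30.50°; with |JC| = 10.7, C = (27.35, -5.112). Then |UC| = |C − U| = 27.82.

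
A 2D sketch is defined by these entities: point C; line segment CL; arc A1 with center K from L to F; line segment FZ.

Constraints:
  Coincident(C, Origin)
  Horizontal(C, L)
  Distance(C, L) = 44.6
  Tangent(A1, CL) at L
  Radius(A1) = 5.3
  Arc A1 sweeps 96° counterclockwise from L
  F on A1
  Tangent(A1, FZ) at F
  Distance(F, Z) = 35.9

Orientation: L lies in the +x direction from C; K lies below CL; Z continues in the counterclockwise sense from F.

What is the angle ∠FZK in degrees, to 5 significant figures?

8.3980°

C is at the origin; CL is horizontal with |CL| = 44.6 and L on the +x side, so L = (44.600, 0.0000). A1 meets CL tangentially, so KL is at right angles to CL, so K = L + (0, -5.3) = (44.600, -5.3000). On A1, L sits at bearing 90° from K; a 96° counterclockwise sweep puts F at bearing 186°, so F = K + 5.3·(cos 186°, sin 186°) = (39.329, -5.8540). Tangency of A1 to FZ means the radius KF is perpendicular to FZ, so FZ runs along (−sin 186°, cos 186°); with |FZ| = 35.9, Z = (43.082, -41.557). Then cos ∠FZK = ZF·ZK / (|ZF||ZK|), giving 8.3980°.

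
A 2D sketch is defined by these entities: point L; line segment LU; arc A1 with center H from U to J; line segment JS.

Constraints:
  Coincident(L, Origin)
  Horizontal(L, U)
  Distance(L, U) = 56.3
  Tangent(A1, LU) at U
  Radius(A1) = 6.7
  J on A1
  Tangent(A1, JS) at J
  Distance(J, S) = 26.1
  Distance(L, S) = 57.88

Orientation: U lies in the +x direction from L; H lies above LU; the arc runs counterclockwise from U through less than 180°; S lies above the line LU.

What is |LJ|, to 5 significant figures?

62.809

Checks: |HJ| = 6.700 ✓; ∠(HJ, JS) = 90.00° ✓; |JS| = 26.10 ✓; |LS| = 57.88 ✓.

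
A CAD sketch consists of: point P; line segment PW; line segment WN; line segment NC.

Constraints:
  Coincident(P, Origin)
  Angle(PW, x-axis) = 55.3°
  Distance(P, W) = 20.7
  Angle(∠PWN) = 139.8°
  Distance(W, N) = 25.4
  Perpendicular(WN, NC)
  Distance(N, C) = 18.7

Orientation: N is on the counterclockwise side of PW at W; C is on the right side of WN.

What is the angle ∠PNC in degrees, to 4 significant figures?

108.0°

P is at the origin; PW runs at 55.3° with length 20.7, so W = 20.7·(cos 55.3°, sin 55.3°) = (11.78, 17.02). ∠PWN = 139.8°, so WN runs at 55.3° + (180° − 139.8°) = 95.50° from the x-axis; with |WN| = 25.4, N = W + 25.4·(cos 95.50°, sin 95.50°) = (9.350, 42.30). WN ⟂ NC; with |NC| = 18.7 on the right of WN, C = N + 18.7·(0.9954, 0.09585) = (27.96, 44.09). Then cos ∠PNC = NP·NC / (|NP||NC|), giving 108.0°.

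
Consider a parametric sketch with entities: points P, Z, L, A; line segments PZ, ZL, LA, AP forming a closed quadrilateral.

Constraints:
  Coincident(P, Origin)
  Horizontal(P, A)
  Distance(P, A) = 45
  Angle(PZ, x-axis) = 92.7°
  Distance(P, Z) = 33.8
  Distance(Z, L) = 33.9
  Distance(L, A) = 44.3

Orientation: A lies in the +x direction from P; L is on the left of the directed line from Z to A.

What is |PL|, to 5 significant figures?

52.451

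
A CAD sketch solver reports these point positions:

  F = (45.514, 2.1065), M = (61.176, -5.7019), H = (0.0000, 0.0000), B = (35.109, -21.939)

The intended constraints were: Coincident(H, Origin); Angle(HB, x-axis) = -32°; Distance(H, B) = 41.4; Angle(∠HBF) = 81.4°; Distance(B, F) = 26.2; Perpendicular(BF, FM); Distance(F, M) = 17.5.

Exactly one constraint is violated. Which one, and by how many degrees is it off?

Perpendicular(BF, FM) — off by 3.10°.

H = (0.00, 0.00) ✓; HB at -32.00° ✓; |HB| = 41.40 ✓; ∠HBF = 81.40° ✓; |BF| = 26.20 ✓; ∠(BF, FM) = 93.10° ✗; |FM| = 17.50 ✓.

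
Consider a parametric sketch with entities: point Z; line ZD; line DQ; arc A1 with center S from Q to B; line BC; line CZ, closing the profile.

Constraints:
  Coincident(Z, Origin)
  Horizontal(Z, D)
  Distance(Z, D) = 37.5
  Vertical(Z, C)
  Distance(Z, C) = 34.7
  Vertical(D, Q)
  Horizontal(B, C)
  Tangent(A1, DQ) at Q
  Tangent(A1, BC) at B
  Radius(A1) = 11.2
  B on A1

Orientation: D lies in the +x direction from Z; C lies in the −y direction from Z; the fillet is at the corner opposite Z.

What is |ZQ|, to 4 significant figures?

44.25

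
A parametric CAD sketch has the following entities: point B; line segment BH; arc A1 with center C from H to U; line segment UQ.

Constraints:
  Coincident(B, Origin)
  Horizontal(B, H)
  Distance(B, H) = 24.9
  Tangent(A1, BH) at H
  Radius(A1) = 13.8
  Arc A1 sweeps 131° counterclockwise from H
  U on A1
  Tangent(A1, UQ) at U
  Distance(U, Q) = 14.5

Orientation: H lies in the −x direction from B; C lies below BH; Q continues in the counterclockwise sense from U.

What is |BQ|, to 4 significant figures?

42.52

B is at the origin; B and H share the same y with |BH| = 24.9 and H on the −x side, so H = (-24.90, 0.000). The tangent condition forces CH to be normal to BH, so C = H + (0, -13.8) = (-24.90, -13.80). On A1, H sits at bearing 90° from C; a 131° counterclockwise sweep puts U at bearing 221°, so U = C + 13.8·(cos 221°, sin 221°) = (-35.31, -22.85). The tangent condition forces CU to be normal to UQ, so UQ runs along (−sin 221°, cos 221°); with |UQ| = 14.5, Q = (-25.80, -33.80). Then |BQ| = |Q − B| = 42.52.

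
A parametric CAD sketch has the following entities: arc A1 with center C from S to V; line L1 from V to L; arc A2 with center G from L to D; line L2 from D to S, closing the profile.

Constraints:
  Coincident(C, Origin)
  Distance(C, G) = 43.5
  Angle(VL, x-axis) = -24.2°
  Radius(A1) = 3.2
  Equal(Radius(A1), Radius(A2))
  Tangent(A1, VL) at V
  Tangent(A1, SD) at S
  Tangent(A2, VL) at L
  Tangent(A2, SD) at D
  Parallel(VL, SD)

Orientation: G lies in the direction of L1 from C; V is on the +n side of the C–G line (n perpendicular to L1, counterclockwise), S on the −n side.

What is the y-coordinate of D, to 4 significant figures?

-20.75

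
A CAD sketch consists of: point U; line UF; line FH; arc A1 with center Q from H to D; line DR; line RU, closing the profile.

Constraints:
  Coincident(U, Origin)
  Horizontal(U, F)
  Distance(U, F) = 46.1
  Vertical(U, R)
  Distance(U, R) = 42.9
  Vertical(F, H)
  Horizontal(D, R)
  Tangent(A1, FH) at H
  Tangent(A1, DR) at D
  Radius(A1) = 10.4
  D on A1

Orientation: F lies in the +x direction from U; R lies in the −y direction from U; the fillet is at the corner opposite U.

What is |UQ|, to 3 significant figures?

48.3

UR is vertical with |UR| = 42.9 and R on the −y side, so R = (0.00, -42.9). The virtual corner opposite U is at (46.1, -42.9). Tangency of A1 to FH means the radius QH is perpendicular to FH and since A1 is tangent to DR there, QD ⟂ DR, with radius 10.4, so the center Q sits 10.4 in from both sides at Q = (35.7, -32.5). Then |UQ| = |Q − U| = 48.3.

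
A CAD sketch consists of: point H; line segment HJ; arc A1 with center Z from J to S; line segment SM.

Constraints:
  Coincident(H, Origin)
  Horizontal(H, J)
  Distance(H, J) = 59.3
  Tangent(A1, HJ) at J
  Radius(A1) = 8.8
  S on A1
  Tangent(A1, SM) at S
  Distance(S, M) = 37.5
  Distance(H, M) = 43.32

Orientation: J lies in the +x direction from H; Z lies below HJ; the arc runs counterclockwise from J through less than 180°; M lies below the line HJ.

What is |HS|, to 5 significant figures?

52.572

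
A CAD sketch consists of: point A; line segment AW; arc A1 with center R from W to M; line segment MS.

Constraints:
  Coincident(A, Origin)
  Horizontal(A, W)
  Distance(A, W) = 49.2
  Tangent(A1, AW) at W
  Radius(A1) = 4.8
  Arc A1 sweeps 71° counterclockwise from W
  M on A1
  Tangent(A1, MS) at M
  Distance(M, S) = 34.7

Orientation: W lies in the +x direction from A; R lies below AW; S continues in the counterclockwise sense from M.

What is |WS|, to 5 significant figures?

39.372

On A1, W sits at bearing 90° from R; a 71° counterclockwise sweep puts M at bearing 161°, so M = R + 4.8·(cos 161°, sin 161°) = (44.662, -3.2373). Tangency of A1 to MS means the radius RM is perpendicular to MS, so MS runs along (−sin 161°, cos 161°); with |MS| = 34.7, S = (33.364, -36.047). Then |WS| = |S − W| = 39.372.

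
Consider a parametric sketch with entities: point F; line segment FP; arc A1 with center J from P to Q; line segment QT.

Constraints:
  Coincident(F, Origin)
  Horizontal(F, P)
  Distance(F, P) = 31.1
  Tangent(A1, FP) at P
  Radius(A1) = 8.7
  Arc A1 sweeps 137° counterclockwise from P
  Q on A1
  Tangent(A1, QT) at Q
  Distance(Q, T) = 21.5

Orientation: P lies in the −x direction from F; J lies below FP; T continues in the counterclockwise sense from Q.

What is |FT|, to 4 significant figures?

36.57

F is at the origin; F and P share the same y with |FP| = 31.1 and P on the −x side, so P = (-31.10, 0.000). The tangent condition forces JP to be normal to FP, so J = P + (0, -8.7) = (-31.10, -8.700). On A1, P sits at bearing 90° from J; a 137° counterclockwise sweep puts Q at bearing 227°, so Q = J + 8.7·(cos 227°, sin 227°) = (-37.03, -15.06). The tangent condition forces JQ to be normal to QT, so QT runs along (−sin 227°, cos 227°); with |QT| = 21.5, T = (-21.31, -29.73). Then |FT| = |T − F| = 36.57.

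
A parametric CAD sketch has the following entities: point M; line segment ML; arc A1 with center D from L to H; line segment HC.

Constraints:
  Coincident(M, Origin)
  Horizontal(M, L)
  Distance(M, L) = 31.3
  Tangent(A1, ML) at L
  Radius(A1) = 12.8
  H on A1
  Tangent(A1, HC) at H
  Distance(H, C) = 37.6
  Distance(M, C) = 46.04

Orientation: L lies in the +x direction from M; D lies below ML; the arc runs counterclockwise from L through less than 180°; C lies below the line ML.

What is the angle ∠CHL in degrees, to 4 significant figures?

143.2°

M is at the origin; M and L share the same y with |ML| = 31.3 and L on the +x side, so L = (31.30, 0.000). A1 meets ML tangentially, so DL is at right angles to ML, so D = L + (0, -12.8) = (31.30, -12.80). Since DH ⟂ HC (tangency), |DC| = √(12.8² + 37.6²) = 39.72 regardless of where H sits on A1. So C lies on both circle(M, 46.04) and circle(D, 39.72); the below-ML intersection is C = (8.416, -45.26). H is the foot of the tangent from C: H = (19.02, -9.190).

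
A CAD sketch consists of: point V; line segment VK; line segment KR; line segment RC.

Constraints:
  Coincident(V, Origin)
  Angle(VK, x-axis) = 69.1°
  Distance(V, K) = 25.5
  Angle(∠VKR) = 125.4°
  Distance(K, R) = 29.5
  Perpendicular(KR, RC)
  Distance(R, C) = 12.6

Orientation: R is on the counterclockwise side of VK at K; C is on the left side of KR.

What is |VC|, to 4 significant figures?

45.02

∠VKR = 125.4°, so KR runs at 69.1° + (180° − 125.4°) = 123.7° from the x-axis; with |KR| = 29.5, R = K + 29.5·(cos 123.7°, sin 123.7°) = (-7.271, 48.36). KR is perpendicular to RC; with |RC| = 12.6 on the left of KR, C = R + 12.6·(-0.8320, -0.5548) = (-17.75, 41.37). Then |VC| = |C − V| = 45.02.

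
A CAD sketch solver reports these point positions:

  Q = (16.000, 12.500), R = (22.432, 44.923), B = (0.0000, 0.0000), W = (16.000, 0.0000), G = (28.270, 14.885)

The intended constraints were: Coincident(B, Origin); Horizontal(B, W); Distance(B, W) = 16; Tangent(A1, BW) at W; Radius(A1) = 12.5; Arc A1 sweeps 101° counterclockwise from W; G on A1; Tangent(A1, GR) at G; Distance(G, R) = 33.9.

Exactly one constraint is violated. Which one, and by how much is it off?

Distance(G, R) = 33.9 — off by 3.30.

B = (0.00, 0.00) ✓; B.y = 0.00, W.y = 0.00 ✓; |BW| = 16.00 ✓; ∠(QW, WB) = 90.00° ✓; |QW| = 12.50 ✓; bearing(Q→G) − bearing(Q→W) = 101.0° ✓; |QG| = 12.50 ✓; ∠(QG, GR) = 90.00° ✓; |GR| = 30.60 ✗.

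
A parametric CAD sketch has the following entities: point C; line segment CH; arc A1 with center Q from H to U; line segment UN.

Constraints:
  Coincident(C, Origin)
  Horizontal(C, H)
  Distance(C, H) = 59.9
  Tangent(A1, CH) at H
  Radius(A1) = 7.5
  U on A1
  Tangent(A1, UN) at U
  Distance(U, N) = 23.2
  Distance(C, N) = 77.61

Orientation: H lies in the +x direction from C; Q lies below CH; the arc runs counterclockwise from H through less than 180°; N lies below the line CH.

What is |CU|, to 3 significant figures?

56.4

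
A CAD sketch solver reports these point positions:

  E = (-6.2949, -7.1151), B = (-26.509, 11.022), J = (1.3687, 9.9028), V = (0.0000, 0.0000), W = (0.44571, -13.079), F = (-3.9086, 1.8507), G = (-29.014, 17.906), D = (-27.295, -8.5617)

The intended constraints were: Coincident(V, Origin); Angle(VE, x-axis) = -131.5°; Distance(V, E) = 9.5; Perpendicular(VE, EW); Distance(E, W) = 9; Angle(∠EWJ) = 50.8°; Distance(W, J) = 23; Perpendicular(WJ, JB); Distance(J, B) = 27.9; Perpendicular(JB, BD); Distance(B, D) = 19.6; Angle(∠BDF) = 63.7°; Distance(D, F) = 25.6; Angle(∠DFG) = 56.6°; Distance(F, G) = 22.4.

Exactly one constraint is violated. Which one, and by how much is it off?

Distance(F, G) = 22.4 — off by 7.40.

V = (0.00, 0.00) ✓; VE at -131.5° ✓; |VE| = 9.500 ✓; ∠(VE, EW) = 90.00° ✓; |EW| = 9.000 ✓; ∠EWJ = 50.80° ✓; |WJ| = 23.00 ✓; ∠(WJ, JB) = 90.00° ✓; |JB| = 27.90 ✓; ∠(JB, BD) = 90.00° ✓; |BD| = 19.60 ✓; ∠BDF = 63.70° ✓; |DF| = 25.60 ✓; ∠DFG = 56.60° ✓; |FG| = 29.80 ✗.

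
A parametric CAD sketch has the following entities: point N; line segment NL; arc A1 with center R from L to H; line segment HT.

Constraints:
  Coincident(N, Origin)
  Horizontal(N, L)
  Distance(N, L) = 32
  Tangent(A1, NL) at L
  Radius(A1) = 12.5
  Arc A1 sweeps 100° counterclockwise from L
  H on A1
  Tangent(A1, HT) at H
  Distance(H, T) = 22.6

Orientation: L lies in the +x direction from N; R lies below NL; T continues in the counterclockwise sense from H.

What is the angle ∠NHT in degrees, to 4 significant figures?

136.7°

N is at the origin; NL is horizontal with |NL| = 32.0 and L on the +x side, so L = (32.00, 0.000). A1 meets NL tangentially, so RL is at right angles to NL, so R = L + (0, -12.5) = (32.00, -12.50). On A1, L sits at bearing 90° from R; a 100° counterclockwise sweep puts H at bearing 190°, so H = R + 12.5·(cos 190°, sin 190°) = (19.69, -14.67). Tangency of A1 to HT means the radius RH is perpendicular to HT, so HT runs along (−sin 190°, cos 190°); with |HT| = 22.6, T = (23.61, -36.93). Then cos ∠NHT = HN·HT / (|HN||HT|), giving 136.7°.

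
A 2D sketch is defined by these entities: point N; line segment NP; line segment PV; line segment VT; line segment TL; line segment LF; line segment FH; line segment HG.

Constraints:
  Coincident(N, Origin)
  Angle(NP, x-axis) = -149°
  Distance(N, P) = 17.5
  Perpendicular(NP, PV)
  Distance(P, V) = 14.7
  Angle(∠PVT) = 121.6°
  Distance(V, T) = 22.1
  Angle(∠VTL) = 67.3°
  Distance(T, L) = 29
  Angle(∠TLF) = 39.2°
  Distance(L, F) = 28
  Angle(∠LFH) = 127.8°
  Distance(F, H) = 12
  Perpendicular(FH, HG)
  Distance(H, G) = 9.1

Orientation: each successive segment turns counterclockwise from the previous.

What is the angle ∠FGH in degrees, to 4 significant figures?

52.83°

N is at the origin; NP runs at -149.0° with length 17.5, so P = (-15.00, -9.013). NP is perpendicular to PV, so PV runs at -59.00°; with |PV| = 14.7, V = (-7.429, -21.61). ∠PVT = 121.6° gives VT at -0.6000° from the x-axis; with |VT| = 22.1, T = (14.67, -21.84). ∠VTL = 67.3° gives TL at 112.1° from the x-axis; with |TL| = 29.0, L = (3.759, 5.024). ∠TLF = 39.2° gives LF at -107.1° from the x-axis; with |LF| = 28.0, F = (-4.474, -21.74). ∠LFH = 127.8° gives FH at -54.90° from the x-axis; with |FH| = 12.0, H = (2.426, -31.56). FH is perpendicular to HG, so HG runs at 35.10°; with |HG| = 9.1, G = (9.871, -26.32). Then cos ∠FGH = GF·GH / (|GF||GH|), giving 52.83°.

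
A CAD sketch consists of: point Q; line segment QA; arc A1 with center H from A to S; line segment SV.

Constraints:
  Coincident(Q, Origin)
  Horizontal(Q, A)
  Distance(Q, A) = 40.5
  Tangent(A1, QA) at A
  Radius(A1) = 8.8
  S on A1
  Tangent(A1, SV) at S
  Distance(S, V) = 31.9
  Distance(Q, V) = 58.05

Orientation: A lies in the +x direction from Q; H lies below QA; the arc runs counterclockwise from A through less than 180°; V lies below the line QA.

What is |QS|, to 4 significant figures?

33.85

Q is at the origin; Q and A share the same y with |QA| = 40.5 and A on the +x side, so A = (40.50, 0.000). A1 meets QA tangentially, so HA is at right angles to QA, so H = A + (0, -8.8) = (40.50, -8.800). Since HS ⟂ SV (tangency), |HV| = √(8.8² + 31.9²) = 33.09 regardless of where S sits on A1. So V lies on both circle(Q, 58.05) and circle(H, 33.09); the below-QA intersection is V = (40.19, -41.89). S is the foot of the tangent from V: S = (32.00, -11.06).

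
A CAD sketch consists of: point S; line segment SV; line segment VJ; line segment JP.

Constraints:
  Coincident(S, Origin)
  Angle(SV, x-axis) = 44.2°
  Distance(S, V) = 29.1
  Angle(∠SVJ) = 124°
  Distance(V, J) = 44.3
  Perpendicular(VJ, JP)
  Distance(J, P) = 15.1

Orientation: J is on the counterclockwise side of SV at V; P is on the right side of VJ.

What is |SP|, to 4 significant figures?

72.16

∠SVJ = 124.0°, so VJ runs at 44.2° + (180° − 124.0°) = 100.2° from the x-axis; with |VJ| = 44.3, J = V + 44.3·(cos 100.2°, sin 100.2°) = (13.02, 63.89). VJ is perpendicular to JP; with |JP| = 15.1 on the right of VJ, P = J + 15.1·(0.9842, 0.1771) = (27.88, 66.56). Then |SP| = |P − S| = 72.16.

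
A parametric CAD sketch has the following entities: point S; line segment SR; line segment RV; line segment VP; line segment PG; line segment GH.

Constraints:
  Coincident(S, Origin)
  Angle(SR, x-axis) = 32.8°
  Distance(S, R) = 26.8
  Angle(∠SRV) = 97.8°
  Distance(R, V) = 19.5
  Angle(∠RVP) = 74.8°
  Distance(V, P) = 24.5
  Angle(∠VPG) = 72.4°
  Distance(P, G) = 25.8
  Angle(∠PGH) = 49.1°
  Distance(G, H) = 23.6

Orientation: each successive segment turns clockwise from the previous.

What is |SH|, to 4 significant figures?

29.41

S is at the origin; SR runs at 32.8° with length 26.8, so R = (22.53, 14.52). ∠SRV = 97.8° gives RV at -49.40° from the x-axis; with |RV| = 19.5, V = (35.22, -0.2880). ∠RVP = 74.8° gives VP at -154.6° from the x-axis; with |VP| = 24.5, P = (13.09, -10.80). ∠VPG = 72.4° gives PG at 97.80° from the x-axis; with |PG| = 25.8, G = (9.584, 14.76). ∠PGH = 49.1° gives GH at -33.10° from the x-axis; with |GH| = 23.6, H = (29.35, 1.876). Then |SH| = |H − S| = 29.41.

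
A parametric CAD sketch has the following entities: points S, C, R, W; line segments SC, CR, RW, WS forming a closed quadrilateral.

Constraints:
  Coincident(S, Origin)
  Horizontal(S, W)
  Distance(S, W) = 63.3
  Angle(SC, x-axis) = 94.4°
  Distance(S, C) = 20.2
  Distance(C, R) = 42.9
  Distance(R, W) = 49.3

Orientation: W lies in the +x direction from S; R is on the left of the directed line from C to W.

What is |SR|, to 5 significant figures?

54.523

S is at the origin; S and W share the same y with |SW| = 63.3 and W in +x, so W = (63.3, 0). SC runs at 94.4° with |SC| = 20.2, so C = (-1.5497, 20.140). R is determined by |CR| = 42.9 and |RW| = 49.3 together: it lies at the intersection of circle(C, 42.9) and circle(W, 49.3). With |CW| = 67.905, the foot of the radical line on CW is 29.608 from C and the perpendicular offset is √(42.9² − 29.608²) = 31.045. Taking the left-of-CW solution: R = (35.934, 41.007).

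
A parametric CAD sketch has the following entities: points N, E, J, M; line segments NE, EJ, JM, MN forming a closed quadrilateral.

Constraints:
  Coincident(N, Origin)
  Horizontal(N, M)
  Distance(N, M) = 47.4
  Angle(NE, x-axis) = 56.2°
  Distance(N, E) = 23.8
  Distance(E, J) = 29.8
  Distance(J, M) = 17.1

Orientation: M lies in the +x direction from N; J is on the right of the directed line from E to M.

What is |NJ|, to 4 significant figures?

31.14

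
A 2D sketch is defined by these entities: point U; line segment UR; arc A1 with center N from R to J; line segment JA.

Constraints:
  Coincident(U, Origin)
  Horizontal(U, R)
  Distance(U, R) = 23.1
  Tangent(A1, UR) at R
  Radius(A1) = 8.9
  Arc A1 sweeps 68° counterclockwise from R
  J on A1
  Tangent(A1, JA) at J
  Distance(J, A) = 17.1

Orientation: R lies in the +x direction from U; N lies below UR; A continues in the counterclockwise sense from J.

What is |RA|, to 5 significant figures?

25.956

U is at the origin; UR is horizontal with |UR| = 23.1 and R on the +x side, so R = (23.100, 0.0000). A1 meets UR tangentially, so NR is at right angles to UR, so N = R + (0, -8.9) = (23.100, -8.9000). On A1, R sits at bearing 90° from N; a 68° counterclockwise sweep puts J at bearing 158°, so J = N + 8.9·(cos 158°, sin 158°) = (14.848, -5.5660). Tangency of A1 to JA means the radius NJ is perpendicular to JA, so JA runs along (−sin 158°, cos 158°); with |JA| = 17.1, A = (8.4423, -21.421). Then |RA| = |A − R| = 25.956.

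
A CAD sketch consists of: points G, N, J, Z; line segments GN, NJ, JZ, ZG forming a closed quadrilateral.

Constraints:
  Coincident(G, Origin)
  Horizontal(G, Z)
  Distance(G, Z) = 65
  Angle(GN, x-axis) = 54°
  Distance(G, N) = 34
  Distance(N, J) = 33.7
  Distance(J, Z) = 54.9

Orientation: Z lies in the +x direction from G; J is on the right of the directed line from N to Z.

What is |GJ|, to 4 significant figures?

11.36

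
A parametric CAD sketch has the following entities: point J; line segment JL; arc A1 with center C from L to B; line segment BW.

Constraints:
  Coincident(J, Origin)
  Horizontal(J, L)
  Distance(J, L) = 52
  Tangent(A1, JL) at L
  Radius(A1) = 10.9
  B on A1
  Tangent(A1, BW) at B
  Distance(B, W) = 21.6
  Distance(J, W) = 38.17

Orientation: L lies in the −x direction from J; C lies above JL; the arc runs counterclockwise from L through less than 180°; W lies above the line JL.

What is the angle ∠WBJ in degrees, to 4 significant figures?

61.85°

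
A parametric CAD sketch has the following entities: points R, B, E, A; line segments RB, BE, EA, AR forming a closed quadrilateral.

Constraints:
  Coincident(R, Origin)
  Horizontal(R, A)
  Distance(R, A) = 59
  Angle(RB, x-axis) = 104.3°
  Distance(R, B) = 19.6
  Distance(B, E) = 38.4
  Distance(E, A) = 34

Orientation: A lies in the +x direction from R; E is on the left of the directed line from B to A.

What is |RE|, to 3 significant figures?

40.2

R is at the origin; R and A share the same y with |RA| = 59.0 and A in +x, so A = (59.0, 0). RB runs at 104.3° with |RB| = 19.6, so B = (-4.84, 19.0). E is determined by |BE| = 38.4 and |EA| = 34.0 together: it lies at the intersection of circle(B, 38.4) and circle(A, 34.0). With |BA| = 66.6, the foot of the radical line on BA is 35.7 from B and the perpendicular offset is √(38.4² − 35.7²) = 14.2. Taking the left-of-BA solution: E = (33.4, 22.4).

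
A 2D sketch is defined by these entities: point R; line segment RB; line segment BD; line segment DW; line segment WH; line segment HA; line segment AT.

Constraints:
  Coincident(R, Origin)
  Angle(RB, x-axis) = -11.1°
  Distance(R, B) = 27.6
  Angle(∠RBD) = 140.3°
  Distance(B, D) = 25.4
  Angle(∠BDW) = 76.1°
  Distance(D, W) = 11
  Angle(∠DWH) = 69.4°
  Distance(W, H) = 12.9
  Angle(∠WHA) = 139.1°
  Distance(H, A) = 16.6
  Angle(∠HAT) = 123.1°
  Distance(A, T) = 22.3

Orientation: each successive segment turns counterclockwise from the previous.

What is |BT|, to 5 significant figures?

37.129

∠WHA = 139.1° gives HA at -76.000° from the x-axis; with |HA| = 16.6, A = (40.132, -12.656). ∠HAT = 123.1° gives AT at -19.100° from the x-axis; with |AT| = 22.3, T = (61.205, -19.953). Then |BT| = |T − B| = 37.129.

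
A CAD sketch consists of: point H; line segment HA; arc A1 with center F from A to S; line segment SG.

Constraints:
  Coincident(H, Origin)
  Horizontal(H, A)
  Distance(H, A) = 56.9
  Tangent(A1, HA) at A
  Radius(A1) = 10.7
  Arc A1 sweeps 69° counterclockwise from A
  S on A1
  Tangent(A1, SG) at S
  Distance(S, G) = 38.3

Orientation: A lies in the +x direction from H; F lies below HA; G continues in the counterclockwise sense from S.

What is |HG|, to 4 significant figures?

54.02

H is at the origin; HA is horizontal with |HA| = 56.9 and A on the +x side, so A = (56.90, 0.000). A1 meets HA tangentially, so FA is at right angles to HA, so F = A + (0, -10.7) = (56.90, -10.70). On A1, A sits at bearing 90° from F; a 69° counterclockwise sweep puts S at bearing 159°, so S = F + 10.7·(cos 159°, sin 159°) = (46.91, -6.865). Since A1 is tangent to SG there, FS ⟂ SG, so SG runs along (−sin 159°, cos 159°); with |SG| = 38.3, G = (33.19, -42.62). Then |HG| = |G − H| = 54.02.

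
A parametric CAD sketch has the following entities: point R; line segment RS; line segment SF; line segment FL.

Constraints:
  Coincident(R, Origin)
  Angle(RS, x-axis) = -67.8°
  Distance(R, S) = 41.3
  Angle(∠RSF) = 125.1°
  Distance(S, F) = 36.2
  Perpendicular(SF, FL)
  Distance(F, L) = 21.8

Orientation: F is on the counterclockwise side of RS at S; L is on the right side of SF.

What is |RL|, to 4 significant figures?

81.76

R is at the origin; RS runs at -67.8° with length 41.3, so S = 41.3·(cos -67.8°, sin -67.8°) = (15.60, -38.24). ∠RSF = 125.1°, so SF runs at -67.8° + (180° − 125.1°) = -12.90° from the x-axis; with |SF| = 36.2, F = S + 36.2·(cos -12.90°, sin -12.90°) = (50.89, -46.32). The perpendicularity gives FL at right angles to SF; with |FL| = 21.8 on the right of SF, L = F + 21.8·(-0.2233, -0.9748) = (46.02, -67.57). Then |RL| = |L − R| = 81.76.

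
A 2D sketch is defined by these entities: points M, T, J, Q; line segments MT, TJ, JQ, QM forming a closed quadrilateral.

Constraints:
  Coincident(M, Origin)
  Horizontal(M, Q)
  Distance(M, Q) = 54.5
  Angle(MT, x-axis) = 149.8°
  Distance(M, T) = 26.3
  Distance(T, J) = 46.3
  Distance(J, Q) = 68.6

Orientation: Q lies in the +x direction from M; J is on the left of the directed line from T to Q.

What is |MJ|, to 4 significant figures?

49.52

M is at the origin; M and Q share the same y with |MQ| = 54.5 and Q in +x, so Q = (54.5, 0). MT runs at 149.8° with |MT| = 26.3, so T = (-22.73, 13.23). J is determined by |TJ| = 46.3 and |JQ| = 68.6 together: it lies at the intersection of circle(T, 46.3) and circle(Q, 68.6). With |TQ| = 78.36, the foot of the radical line on TQ is 22.83 from T and the perpendicular offset is √(46.3² − 22.83²) = 40.28. Taking the left-of-TQ solution: J = (6.570, 49.08).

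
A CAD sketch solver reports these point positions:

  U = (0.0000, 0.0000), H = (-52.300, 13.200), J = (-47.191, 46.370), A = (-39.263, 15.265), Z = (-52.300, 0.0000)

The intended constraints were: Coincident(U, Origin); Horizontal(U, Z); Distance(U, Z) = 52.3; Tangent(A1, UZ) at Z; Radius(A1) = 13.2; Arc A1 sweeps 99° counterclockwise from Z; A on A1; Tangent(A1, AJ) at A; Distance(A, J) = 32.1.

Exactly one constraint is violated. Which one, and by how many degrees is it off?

Tangent(A1, AJ) at A — off by 5.30°.

U = (0.00, 0.00) ✓; U.y = 0.00, Z.y = 0.00 ✓; |UZ| = 52.30 ✓; ∠(HZ, ZU) = 90.00° ✓; |HZ| = 13.20 ✓; bearing(H→A) − bearing(H→Z) = 99.00° ✓; |HA| = 13.20 ✓; ∠(HA, AJ) = 84.70° ✗; |AJ| = 32.10 ✓.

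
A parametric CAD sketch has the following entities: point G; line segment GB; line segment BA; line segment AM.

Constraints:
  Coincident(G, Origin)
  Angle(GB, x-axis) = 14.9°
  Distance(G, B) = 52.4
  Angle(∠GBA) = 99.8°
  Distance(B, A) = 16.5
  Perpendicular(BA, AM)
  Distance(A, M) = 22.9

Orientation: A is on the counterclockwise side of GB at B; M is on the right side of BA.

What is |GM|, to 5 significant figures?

78.751

G is at the origin; GB runs at 14.9° with length 52.4, so B = 52.4·(cos 14.9°, sin 14.9°) = (50.638, 13.474). ∠GBA = 99.8°, so BA runs at 14.9° + (180° − 99.8°) = 95.100° from the x-axis; with |BA| = 16.5, A = B + 16.5·(cos 95.100°, sin 95.100°) = (49.171, 29.908). The perpendicularity gives AM at right angles to BA; with |AM| = 22.9 on the right of BA, M = A + 22.9·(0.99604, 0.088894) = (71.981, 31.944). Then |GM| = |M − G| = 78.751.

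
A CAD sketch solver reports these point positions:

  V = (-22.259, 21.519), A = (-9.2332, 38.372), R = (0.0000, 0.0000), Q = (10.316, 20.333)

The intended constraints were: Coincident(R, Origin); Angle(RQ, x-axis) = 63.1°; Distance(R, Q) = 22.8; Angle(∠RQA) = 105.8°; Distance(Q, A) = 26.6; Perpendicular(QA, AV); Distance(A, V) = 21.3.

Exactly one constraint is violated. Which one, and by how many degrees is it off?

Perpendicular(QA, AV) — off by 5.00°.

R = (0.00, 0.00) ✓; RQ at 63.10° ✓; |RQ| = 22.80 ✓; ∠RQA = 105.8° ✓; |QA| = 26.60 ✓; ∠(QA, AV) = 95.00° ✗; |AV| = 21.30 ✓.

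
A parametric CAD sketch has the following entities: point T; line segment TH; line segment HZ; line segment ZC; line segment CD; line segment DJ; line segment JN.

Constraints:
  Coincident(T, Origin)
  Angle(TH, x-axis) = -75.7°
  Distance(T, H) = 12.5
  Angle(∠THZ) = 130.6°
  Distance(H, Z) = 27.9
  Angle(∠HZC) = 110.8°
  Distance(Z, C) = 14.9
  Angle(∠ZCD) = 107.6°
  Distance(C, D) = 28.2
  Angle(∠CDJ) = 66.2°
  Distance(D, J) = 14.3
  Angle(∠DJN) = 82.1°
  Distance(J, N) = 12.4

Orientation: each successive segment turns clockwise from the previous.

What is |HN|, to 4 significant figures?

25.56

∠CDJ = 66.2° gives DJ at -20.50° from the x-axis; with |DJ| = 14.3, J = (-15.62, -8.114). ∠DJN = 82.1° gives JN at -118.4° from the x-axis; with |JN| = 12.4, N = (-21.52, -19.02). Then |HN| = |N − H| = 25.56.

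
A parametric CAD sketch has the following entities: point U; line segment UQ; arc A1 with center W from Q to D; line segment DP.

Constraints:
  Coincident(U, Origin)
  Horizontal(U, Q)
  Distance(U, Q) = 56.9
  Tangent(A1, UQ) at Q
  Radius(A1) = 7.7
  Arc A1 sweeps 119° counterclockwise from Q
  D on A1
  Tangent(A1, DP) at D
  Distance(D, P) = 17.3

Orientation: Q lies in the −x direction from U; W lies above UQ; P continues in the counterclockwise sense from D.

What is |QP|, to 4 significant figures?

26.62

U is at the origin; U and Q share the same y with |UQ| = 56.9 and Q on the −x side, so Q = (-56.90, 0.000). Since A1 is tangent to UQ there, WQ ⟂ UQ, so W = Q + (0, 7.7) = (-56.90, 7.700). On A1, Q sits at bearing -90° from W; a 119° counterclockwise sweep puts D at bearing 29°, so D = W + 7.7·(cos 29°, sin 29°) = (-50.17, 11.43). Tangency of A1 to DP means the radius WD is perpendicular to DP, so DP runs along (−sin 29°, cos 29°); with |DP| = 17.3, P = (-58.55, 26.56). Then |QP| = |P − Q| = 26.62.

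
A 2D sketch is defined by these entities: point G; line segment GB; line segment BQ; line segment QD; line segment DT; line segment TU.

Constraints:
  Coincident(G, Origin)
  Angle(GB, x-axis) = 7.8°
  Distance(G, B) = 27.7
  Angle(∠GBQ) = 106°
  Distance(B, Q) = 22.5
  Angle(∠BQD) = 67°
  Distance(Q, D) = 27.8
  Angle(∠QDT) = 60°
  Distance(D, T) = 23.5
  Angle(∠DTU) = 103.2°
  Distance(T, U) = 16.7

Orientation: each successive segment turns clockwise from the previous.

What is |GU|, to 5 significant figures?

36.267

G is at the origin; GB runs at 7.8° with length 27.7, so B = (27.444, 3.7593). ∠GBQ = 106.0° gives BQ at -66.200° from the x-axis; with |BQ| = 22.5, Q = (36.523, -16.827). ∠BQD = 67.0° gives QD at -179.20° from the x-axis; with |QD| = 27.8, D = (8.7262, -17.215). ∠QDT = 60.0° gives DT at 60.800° from the x-axis; with |DT| = 23.5, T = (20.191, 3.2982). ∠DTU = 103.2° gives TU at -16.000° from the x-axis; with |TU| = 16.7, U = (36.244, -1.3049). Then |GU| = |U − G| = 36.267.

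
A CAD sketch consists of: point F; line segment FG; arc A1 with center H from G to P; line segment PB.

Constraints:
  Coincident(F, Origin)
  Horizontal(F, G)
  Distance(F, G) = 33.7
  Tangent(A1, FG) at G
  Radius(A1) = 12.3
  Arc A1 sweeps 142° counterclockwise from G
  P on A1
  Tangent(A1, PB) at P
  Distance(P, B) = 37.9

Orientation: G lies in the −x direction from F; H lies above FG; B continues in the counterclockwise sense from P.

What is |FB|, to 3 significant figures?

72.0

F is at the origin; F and G share the same y with |FG| = 33.7 and G on the −x side, so G = (-33.7, 0.00). Since A1 is tangent to FG there, HG ⟂ FG, so H = G + (0, 12.3) = (-33.7, 12.3). On A1, G sits at bearing -90° from H; a 142° counterclockwise sweep puts P at bearing 52°, so P = H + 12.3·(cos 52°, sin 52°) = (-26.1, 22.0). Since A1 is tangent to PB there, HP ⟂ PB, so PB runs along (−sin 52°, cos 52°); with |PB| = 37.9, B = (-56.0, 45.3). Then |FB| = |B − F| = 72.0.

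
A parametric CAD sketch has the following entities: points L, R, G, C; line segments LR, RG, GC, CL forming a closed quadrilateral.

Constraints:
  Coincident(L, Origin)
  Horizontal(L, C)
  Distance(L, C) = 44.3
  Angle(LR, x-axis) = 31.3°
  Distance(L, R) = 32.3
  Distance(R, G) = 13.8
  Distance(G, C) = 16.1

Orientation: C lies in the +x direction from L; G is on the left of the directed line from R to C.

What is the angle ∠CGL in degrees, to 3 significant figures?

79.6°

Checks: |RG| = 13.80 ✓; |GC| = 16.10 ✓.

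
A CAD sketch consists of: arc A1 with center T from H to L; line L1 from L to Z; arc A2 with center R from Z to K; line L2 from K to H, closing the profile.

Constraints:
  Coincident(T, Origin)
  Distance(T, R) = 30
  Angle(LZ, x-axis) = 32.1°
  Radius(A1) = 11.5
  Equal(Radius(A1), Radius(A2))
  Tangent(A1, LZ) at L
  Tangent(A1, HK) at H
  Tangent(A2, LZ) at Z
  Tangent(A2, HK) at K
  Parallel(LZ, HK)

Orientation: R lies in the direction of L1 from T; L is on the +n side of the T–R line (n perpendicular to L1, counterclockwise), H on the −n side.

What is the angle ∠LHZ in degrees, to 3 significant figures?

52.5°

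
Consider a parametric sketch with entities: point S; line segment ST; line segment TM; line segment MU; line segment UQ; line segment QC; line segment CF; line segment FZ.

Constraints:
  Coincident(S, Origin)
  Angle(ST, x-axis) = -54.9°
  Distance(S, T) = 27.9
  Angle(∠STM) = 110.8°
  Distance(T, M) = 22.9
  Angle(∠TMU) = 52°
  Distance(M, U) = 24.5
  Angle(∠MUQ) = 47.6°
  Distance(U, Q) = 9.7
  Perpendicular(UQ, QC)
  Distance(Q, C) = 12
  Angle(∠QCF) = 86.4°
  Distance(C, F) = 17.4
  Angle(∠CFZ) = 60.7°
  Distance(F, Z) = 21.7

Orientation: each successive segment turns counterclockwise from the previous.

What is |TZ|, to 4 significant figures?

16.46

S is at the origin; ST runs at -54.9° with length 27.9, so T = (16.04, -22.83). ∠STM = 110.8° gives TM at 14.30° from the x-axis; with |TM| = 22.9, M = (38.23, -17.17). ∠TMU = 52.0° gives MU at 142.3° from the x-axis; with |MU| = 24.5, U = (18.85, -2.188). ∠MUQ = 47.6° gives UQ at -85.30° from the x-axis; with |UQ| = 9.7, Q = (19.64, -11.86). UQ ⟂ QC, so QC runs at 4.700°; with |QC| = 12.0, C = (31.60, -10.87). ∠QCF = 86.4° gives CF at 98.30° from the x-axis; with |CF| = 17.4, F = (29.09, 6.346). ∠CFZ = 60.7° gives FZ at -142.4° from the x-axis; with |FZ| = 21.7, Z = (11.90, -6.894). Then |TZ| = |Z − T| = 16.46.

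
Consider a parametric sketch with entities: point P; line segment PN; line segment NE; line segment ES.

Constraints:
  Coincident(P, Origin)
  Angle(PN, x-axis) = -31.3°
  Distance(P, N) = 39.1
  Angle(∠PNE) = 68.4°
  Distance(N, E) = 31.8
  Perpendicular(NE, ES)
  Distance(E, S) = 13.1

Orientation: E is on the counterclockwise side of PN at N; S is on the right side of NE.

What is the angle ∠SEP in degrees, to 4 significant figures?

154.4°

P is at the origin; PN runs at -31.3° with length 39.1, so N = 39.1·(cos -31.3°, sin -31.3°) = (33.41, -20.31). ∠PNE = 68.4°, so NE runs at -31.3° + (180° − 68.4°) = 80.30° from the x-axis; with |NE| = 31.8, E = N + 31.8·(cos 80.30°, sin 80.30°) = (38.77, 11.03). The perpendicularity gives ES at right angles to NE; with |ES| = 13.1 on the right of NE, S = E + 13.1·(0.9857, -0.1685) = (51.68, 8.825). Then cos ∠SEP = ES·EP / (|ES||EP|), giving 154.4°.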